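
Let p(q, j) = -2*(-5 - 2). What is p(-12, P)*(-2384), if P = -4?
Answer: -33376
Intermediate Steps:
p(q, j) = 14 (p(q, j) = -2*(-7) = 14)
p(-12, P)*(-2384) = 14*(-2384) = -33376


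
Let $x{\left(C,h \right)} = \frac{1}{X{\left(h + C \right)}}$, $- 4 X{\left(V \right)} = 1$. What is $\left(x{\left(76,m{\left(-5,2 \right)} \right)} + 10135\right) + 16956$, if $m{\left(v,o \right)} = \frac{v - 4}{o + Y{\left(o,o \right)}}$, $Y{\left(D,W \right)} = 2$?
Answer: $27087$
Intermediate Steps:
$X{\left(V \right)} = - \frac{1}{4}$ ($X{\left(V \right)} = \left(- \frac{1}{4}\right) 1 = - \frac{1}{4}$)
$m{\left(v,o \right)} = \frac{-4 + v}{2 + o}$ ($m{\left(v,o \right)} = \frac{v - 4}{o + 2} = \frac{-4 + v}{2 + o}$)
$x{\left(C,h \right)} = -4$ ($x{\left(C,h \right)} = \frac{1}{- \frac{1}{4}} = -4$)
$\left(x{\left(76,m{\left(-5,2 \right)} \right)} + 10135\right) + 16956 = \left(-4 + 10135\right) + 16956 = 10131 + 16956 = 27087$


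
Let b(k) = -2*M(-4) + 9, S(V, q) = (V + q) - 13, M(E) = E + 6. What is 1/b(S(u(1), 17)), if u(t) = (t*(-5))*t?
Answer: ⅕ ≈ 0.20000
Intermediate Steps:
M(E) = 6 + E
u(t) = -5*t² (u(t) = (-5*t)*t = -5*t²)
S(V, q) = -13 + V + q
b(k) = 5 (b(k) = -2*(6 - 4) + 9 = -2*2 + 9 = -4 + 9 = 5)
1/b(S(u(1), 17)) = 1/5 = ⅕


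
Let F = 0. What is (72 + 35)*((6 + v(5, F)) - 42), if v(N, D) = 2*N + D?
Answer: -2782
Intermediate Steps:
v(N, D) = D + 2*N
(72 + 35)*((6 + v(5, F)) - 42) = (72 + 35)*((6 + (0 + 2*5)) - 42) = 107*((6 + (0 + 10)) - 42) = 107*((6 + 10) - 42) = 107*(16 - 42) = 107*(-26) = -2782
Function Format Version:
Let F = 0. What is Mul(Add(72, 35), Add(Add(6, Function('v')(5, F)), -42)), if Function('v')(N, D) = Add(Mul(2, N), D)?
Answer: -2782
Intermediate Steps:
Function('v')(N, D) = Add(D, Mul(2, N))
Mul(Add(72, 35), Add(Add(6, Function('v')(5, F)), -42)) = Mul(Add(72, 35), Add(Add(6, Add(0, Mul(2, 5))), -42)) = Mul(107, Add(Add(6, Add(0, 10)), -42)) = Mul(107, Add(Add(6, 10), -42)) = Mul(107, Add(16, -42)) = Mul(107, -26) = -2782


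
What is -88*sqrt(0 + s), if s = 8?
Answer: -176*sqrt(2) ≈ -248.90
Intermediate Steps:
-88*sqrt(0 + s) = -88*sqrt(0 + 8) = -176*sqrt(2)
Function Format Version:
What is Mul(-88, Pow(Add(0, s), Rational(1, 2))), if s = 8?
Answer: Mul(-176, Pow(2, Rational(1, 2))) ≈ -248.90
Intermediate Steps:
Mul(-88, Pow(Add(0, s), Rational(1, 2))) = Mul(-88, Pow(Add(0, 8), Rational(1, 2))) = Mul(-88, Pow(8, Rational(1, 2))) = Mul(-88, Mul(2, Pow(2, Rational(1, 2)))) = Mul(-176, Pow(2, Rational(1, 2)))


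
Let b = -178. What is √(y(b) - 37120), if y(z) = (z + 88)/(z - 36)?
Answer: I*√424982065/107 ≈ 192.66*I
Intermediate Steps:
y(z) = (88 + z)/(-36 + z)
√(y(b) - 37120) = √((88 - 178)/(-36 - 178) - 37120) = √(-90/(-214) - 37120) = √(-1/214*(-90) - 37120) = √(45/107 - 37120) = √(-3971795/107) = I*√424982065/107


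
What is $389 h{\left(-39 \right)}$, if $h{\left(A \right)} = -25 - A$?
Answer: $5446$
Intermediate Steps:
$389 h{\left(-39 \right)} = 389 \left(-25 - -39\right) = 389 \left(-25 + 39\right) = 389 \cdot 14 = 5446$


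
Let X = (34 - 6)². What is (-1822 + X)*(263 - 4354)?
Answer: 4246458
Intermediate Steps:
X = 784 (X = 28² = 784)
(-1822 + X)*(263 - 4354) = (-1822 + 784)*(263 - 4354) = -1038*(-4091) = 4246458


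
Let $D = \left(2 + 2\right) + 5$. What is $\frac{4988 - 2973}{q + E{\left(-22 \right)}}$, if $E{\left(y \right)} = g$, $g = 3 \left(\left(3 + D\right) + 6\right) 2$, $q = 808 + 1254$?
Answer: $\frac{13}{14} \approx 0.92857$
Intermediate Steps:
$q = 2062$
$D = 9$ ($D = 4 + 5 = 9$)
$g = 108$ ($g = 3 \left(\left(3 + 9\right) + 6\right) 2 = 3 \left(12 + 6\right) 2 = 3 \cdot 18 \cdot 2 = 54 \cdot 2 = 108$)
$E{\left(y \right)} = 108$
$\frac{4988 - 2973}{q + E{\left(-22 \right)}} = \frac{4988 - 2973}{2062 + 108} = \frac{2015}{2170} = 2015 \cdot \frac{1}{2170} = \frac{13}{14}$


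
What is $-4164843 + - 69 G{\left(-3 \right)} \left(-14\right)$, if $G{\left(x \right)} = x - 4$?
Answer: $-4171605$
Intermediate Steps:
$G{\left(x \right)} = -4 + x$
$-4164843 + - 69 G{\left(-3 \right)} \left(-14\right) = -4164843 + - 69 \left(-4 - 3\right) \left(-14\right) = -4164843 + \left(-69\right) \left(-7\right) \left(-14\right) = -4164843 + 483 \left(-14\right) = -4164843 - 6762 = -4171605$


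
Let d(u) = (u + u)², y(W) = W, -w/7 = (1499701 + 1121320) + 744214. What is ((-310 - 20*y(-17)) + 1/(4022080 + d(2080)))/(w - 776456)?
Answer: -639830401/518968591535680 ≈ -1.2329e-6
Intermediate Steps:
w = -23556645 (w = -7*((1499701 + 1121320) + 744214) = -7*(2621021 + 744214) = -7*3365235 = -23556645)
d(u) = 4*u² (d(u) = (2*u)² = 4*u²)
((-310 - 20*y(-17)) + 1/(4022080 + d(2080)))/(w - 776456) = ((-310 - 20*(-17)) + 1/(4022080 + 4*2080²))/(-23556645 - 776456) = ((-310 + 340) + 1/(4022080 + 4*4326400))/(-24333101) = (30 + 1/(4022080 + 17305600))*(-1/24333101) = (30 + 1/21327680)*(-1/24333101) = (639830401/21327680)*(-1/24333101) = -639830401/518968591535680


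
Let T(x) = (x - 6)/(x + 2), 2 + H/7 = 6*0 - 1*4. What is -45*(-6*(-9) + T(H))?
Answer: -2484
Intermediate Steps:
H = -42 (H = -14 + 7*(6*0 - 1*4) = -14 + 7*(0 - 4) = -14 + 7*(-4) = -14 - 28 = -42)
T(x) = (-6 + x)/(2 + x)
-45*(-6*(-9) + T(H)) = -45*(-6*(-9) + (-6 - 42)/(2 - 42)) = -45*(54 - 48/(-40)) = -45*(54 - 1/40*(-48)) = -45*(54 + 6/5) = -45*276/5 = -2484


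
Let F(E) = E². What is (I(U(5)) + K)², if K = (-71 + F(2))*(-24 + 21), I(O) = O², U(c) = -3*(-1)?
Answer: 44100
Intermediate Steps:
U(c) = 3
K = 201 (K = (-71 + 2²)*(-24 + 21) = (-71 + 4)*(-3) = -67*(-3) = 201)
(I(U(5)) + K)² = (3² + 201)² = (9 + 201)² = 210² = 44100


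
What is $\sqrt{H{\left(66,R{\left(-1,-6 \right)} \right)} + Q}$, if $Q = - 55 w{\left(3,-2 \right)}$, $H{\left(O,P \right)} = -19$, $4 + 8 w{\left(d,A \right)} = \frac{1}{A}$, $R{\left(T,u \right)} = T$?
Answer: $\frac{\sqrt{191}}{4} \approx 3.4551$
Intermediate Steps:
$w{\left(d,A \right)} = - \frac{1}{2} + \frac{1}{8 A}$
$Q = \frac{495}{16}$ ($Q = - 55 \frac{1 - -8}{8 \left(-2\right)} = - 55 \cdot \frac{1}{8} \left(- \frac{1}{2}\right) \left(1 + 8\right) = - 55 \cdot \frac{1}{8} \left(- \frac{1}{2}\right) 9 = \left(-55\right) \left(- \frac{9}{16}\right) = \frac{495}{16} \approx 30.938$)
$\sqrt{H{\left(66,R{\left(-1,-6 \right)} \right)} + Q} = \sqrt{-19 + \frac{495}{16}} = \sqrt{\frac{191}{16}} = \frac{\sqrt{191}}{4}$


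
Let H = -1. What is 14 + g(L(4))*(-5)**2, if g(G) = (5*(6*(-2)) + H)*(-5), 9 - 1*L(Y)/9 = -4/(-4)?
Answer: 7639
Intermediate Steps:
L(Y) = 72 (L(Y) = 81 - (-36)/(-4) = 81 - (-36)*(-1)/4 = 81 - 9*1 = 81 - 9 = 72)
g(G) = 305 (g(G) = (5*(6*(-2)) - 1)*(-5) = (5*(-12) - 1)*(-5) = (-60 - 1)*(-5) = -61*(-5) = 305)
14 + g(L(4))*(-5)**2 = 14 + 305*(-5)**2 = 14 + 305*25 = 14 + 7625 = 7639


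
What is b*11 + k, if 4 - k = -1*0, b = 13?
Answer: 147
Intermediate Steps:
k = 4 (k = 4 - (-1)*0 = 4 - 1*0 = 4 + 0 = 4)
b*11 + k = 13*11 + 4 = 143 + 4 = 147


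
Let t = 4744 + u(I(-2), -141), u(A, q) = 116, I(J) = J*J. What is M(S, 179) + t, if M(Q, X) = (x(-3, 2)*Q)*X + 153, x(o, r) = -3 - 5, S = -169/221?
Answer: 103837/17 ≈ 6108.1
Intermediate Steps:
S = -13/17 (S = -169*1/221 = -13/17 ≈ -0.76471)
I(J) = J²
x(o, r) = -8
M(Q, X) = 153 - 8*Q*X (M(Q, X) = (-8*Q)*X + 153 = -8*Q*X + 153 = 153 - 8*Q*X)
t = 4860 (t = 4744 + 116 = 4860)
M(S, 179) + t = (153 - 8*(-13/17)*179) + 4860 = (153 + 18616/17) + 4860 = 21217/17 + 4860 = 103837/17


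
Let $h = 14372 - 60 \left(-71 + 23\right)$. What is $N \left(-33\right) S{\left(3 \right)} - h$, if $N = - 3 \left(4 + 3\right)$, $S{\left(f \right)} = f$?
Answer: $-15173$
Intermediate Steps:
$N = -21$ ($N = \left(-3\right) 7 = -21$)
$h = 17252$ ($h = 14372 - 60 \left(-48\right) = 14372 - -2880 = 14372 + 2880 = 17252$)
$N \left(-33\right) S{\left(3 \right)} - h = \left(-21\right) \left(-33\right) 3 - 17252 = 693 \cdot 3 - 17252 = 2079 - 17252 = -15173$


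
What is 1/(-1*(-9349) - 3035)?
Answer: 1/6314 ≈ 0.00015838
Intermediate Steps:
1/(-1*(-9349) - 3035) = 1/(9349 - 3035) = 1/6314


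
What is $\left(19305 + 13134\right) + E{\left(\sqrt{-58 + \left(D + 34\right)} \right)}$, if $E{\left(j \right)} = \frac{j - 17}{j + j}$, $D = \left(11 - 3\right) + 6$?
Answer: $\frac{64879}{2} + \frac{17 i \sqrt{10}}{20} \approx 32440.0 + 2.6879 i$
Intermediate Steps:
$D = 14$ ($D = 8 + 6 = 14$)
$E{\left(j \right)} = \frac{-17 + j}{2 j}$
$\left(19305 + 13134\right) + E{\left(\sqrt{-58 + \left(D + 34\right)} \right)} = \left(19305 + 13134\right) + \frac{-17 + \sqrt{-58 + \left(14 + 34\right)}}{2 \sqrt{-58 + \left(14 + 34\right)}} = 32439 + \frac{-17 + \sqrt{-58 + 48}}{2 \sqrt{-58 + 48}} = 32439 + \frac{-17 + \sqrt{-10}}{2 \sqrt{-10}} = 32439 + \frac{-17 + i \sqrt{10}}{2 i \sqrt{10}} = 32439 + \frac{- \frac{i \sqrt{10}}{10} \left(-17 + i \sqrt{10}\right)}{2} = 32439 - \frac{i \sqrt{10} \left(-17 + i \sqrt{10}\right)}{20}$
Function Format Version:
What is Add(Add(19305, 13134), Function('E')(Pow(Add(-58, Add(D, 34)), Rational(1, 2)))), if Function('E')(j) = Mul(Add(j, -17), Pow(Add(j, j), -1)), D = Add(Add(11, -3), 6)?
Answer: Add(Rational(64879, 2), Mul(Rational(17, 20), I, Pow(10, Rational(1, 2)))) ≈ Add(32440., Mul(2.6879, I))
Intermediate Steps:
D = 14 (D = Add(8, 6) = 14)
Function('E')(j) = Mul(Rational(1, 2), Pow(j, -1), Add(-17, j)) (Function('E')(j) = Mul(Add(-17, j), Pow(Mul(2, j), -1)) = Mul(Add(-17, j), Mul(Rational(1, 2), Pow(j, -1))) = Mul(Rational(1, 2), Pow(j, -1), Add(-17, j)))
Add(Add(19305, 13134), Function('E')(Pow(Add(-58, Add(D, 34)), Rational(1, 2)))) = Add(Add(19305, 13134), Mul(Rational(1, 2), Pow(Pow(Add(-58, Add(14, 34)), Rational(1, 2)), -1), Add(-17, Pow(Add(-58, Add(14, 34)), Rational(1, 2))))) = Add(32439, Mul(Rational(1, 2), Pow(Pow(Add(-58, 48), Rational(1, 2)), -1), Add(-17, Pow(Add(-58, 48), Rational(1, 2))))) = Add(32439, Mul(Rational(1, 2), Pow(Pow(-10, Rational(1, 2)), -1), Add(-17, Pow(-10, Rational(1, 2))))) = Add(32439, Mul(Rational(1, 2), Pow(Mul(I, Pow(10, Rational(1, 2))), -1), Add(-17, Mul(I, Pow(10, Rational(1, 2)))))) = Add(32439, Mul(Rational(1, 2), Mul(Rational(-1, 10), I, Pow(10, Rational(1, 2))), Add(-17, Mul(I, Pow(10, Rational(1, 2)))))) = Add(32439, Mul(Rational(-1, 20), I, Pow(10, Rational(1, 2)), Add(-17, Mul(I, Pow(10, Rational(1, 2))))))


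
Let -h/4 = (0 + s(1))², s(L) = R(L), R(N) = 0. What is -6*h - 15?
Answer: -15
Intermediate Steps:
s(L) = 0
h = 0 (h = -4*(0 + 0)² = -4*0² = -4*0 = 0)
-6*h - 15 = -6*0 - 15 = 0 - 15 = -15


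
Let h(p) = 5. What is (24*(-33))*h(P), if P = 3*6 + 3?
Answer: -3960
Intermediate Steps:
P = 21 (P = 18 + 3 = 21)
(24*(-33))*h(P) = (24*(-33))*5 = -792*5 = -3960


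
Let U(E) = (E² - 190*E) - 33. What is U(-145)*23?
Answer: 1116466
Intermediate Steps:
U(E) = -33 + E² - 190*E
U(-145)*23 = (-33 + (-145)² - 190*(-145))*23 = (-33 + 21025 + 27550)*23 = 48542*23 = 1116466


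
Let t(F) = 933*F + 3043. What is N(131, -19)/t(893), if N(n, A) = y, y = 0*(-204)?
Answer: 0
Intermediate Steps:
t(F) = 3043 + 933*F
y = 0
N(n, A) = 0
N(131, -19)/t(893) = 0/(3043 + 933*893) = 0/(3043 + 833169) = 0/836212 = 0*(1/836212) = 0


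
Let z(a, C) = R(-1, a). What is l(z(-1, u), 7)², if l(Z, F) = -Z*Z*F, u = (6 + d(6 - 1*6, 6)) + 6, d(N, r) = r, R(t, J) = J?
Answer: 49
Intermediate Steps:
u = 18 (u = (6 + 6) + 6 = 12 + 6 = 18)
z(a, C) = a
l(Z, F) = -F*Z² (l(Z, F) = -Z²*F = -F*Z²)
l(z(-1, u), 7)² = (-1*7*(-1)²)² = (-1*7*1)² = (-7)² = 49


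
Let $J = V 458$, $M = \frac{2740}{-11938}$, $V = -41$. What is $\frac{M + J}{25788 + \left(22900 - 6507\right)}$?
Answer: $- \frac{112087252}{251778389} \approx -0.44518$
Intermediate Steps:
$M = - \frac{1370}{5969}$ ($M = 2740 \left(- \frac{1}{11938}\right) = - \frac{1370}{5969} \approx -0.22952$)
$J = -18778$ ($J = \left(-41\right) 458 = -18778$)
$\frac{M + J}{25788 + \left(22900 - 6507\right)} = \frac{- \frac{1370}{5969} - 18778}{25788 + \left(22900 - 6507\right)} = - \frac{112087252}{5969 \left(25788 + 16393\right)} = - \frac{112087252}{5969 \cdot 42181} = \left(- \frac{112087252}{5969}\right) \frac{1}{42181} = - \frac{112087252}{251778389}$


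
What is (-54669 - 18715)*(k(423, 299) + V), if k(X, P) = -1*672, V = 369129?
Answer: -27038848488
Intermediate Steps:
k(X, P) = -672
(-54669 - 18715)*(k(423, 299) + V) = (-54669 - 18715)*(-672 + 369129) = -73384*368457 = -27038848488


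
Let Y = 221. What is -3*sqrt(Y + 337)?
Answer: -9*sqrt(62) ≈ -70.866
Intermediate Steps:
-3*sqrt(Y + 337) = -3*sqrt(221 + 337) = -9*sqrt(62)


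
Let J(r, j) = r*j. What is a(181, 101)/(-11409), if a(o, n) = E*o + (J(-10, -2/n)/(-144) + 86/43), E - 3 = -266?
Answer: 173077241/41483124 ≈ 4.1722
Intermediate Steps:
E = -263 (E = 3 - 266 = -263)
J(r, j) = j*r
a(o, n) = 2 - 263*o - 5/(36*n) (a(o, n) = -263*o + ((-2/n*(-10))/(-144) + 86/43) = -263*o + ((20/n)*(-1/144) + 86*(1/43)) = -263*o + (-5/(36*n) + 2) = -263*o + (2 - 5/(36*n)) = 2 - 263*o - 5/(36*n))
a(181, 101)/(-11409) = (2 - 263*181 - 5/36/101)/(-11409) = (2 - 47603 - 5/36*1/101)*(-1/11409) = (2 - 47603 - 5/3636)*(-1/11409) = -173077241/3636*(-1/11409) = 173077241/41483124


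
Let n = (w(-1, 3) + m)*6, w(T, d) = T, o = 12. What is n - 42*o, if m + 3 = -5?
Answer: -558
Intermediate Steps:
m = -8 (m = -3 - 5 = -8)
n = -54 (n = (-1 - 8)*6 = -9*6 = -54)
n - 42*o = -54 - 42*12 = -54 - 504 = -558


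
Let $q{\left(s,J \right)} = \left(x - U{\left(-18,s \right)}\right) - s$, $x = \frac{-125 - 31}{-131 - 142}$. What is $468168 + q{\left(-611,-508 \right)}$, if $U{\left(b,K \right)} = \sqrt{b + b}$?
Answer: $\frac{3281457}{7} - 6 i \approx 4.6878 \cdot 10^{5} - 6.0 i$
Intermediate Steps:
$x = \frac{4}{7}$ ($x = - \frac{156}{-273} = \left(-156\right) \left(- \frac{1}{273}\right) = \frac{4}{7} \approx 0.57143$)
$U{\left(b,K \right)} = \sqrt{2} \sqrt{b}$ ($U{\left(b,K \right)} = \sqrt{2 b} = \sqrt{2} \sqrt{b}$)
$q{\left(s,J \right)} = \frac{4}{7} - s - 6 i$ ($q{\left(s,J \right)} = \left(\frac{4}{7} - \sqrt{2} \sqrt{-18}\right) - s = \left(\frac{4}{7} - \sqrt{2} \cdot 3 i \sqrt{2}\right) - s = \left(\frac{4}{7} - 6 i\right) - s = \frac{4}{7} - s - 6 i$)
$468168 + q{\left(-611,-508 \right)} = 468168 - \left(- \frac{4281}{7} + 6 i\right) = 468168 + \left(\frac{4}{7} + 611 - 6 i\right) = 468168 + \left(\frac{4281}{7} - 6 i\right) = \frac{3281457}{7} - 6 i$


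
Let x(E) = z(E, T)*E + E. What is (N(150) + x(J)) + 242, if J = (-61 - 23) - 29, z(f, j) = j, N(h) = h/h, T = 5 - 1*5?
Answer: 130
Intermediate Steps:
T = 0 (T = 5 - 5 = 0)
N(h) = 1
J = -113 (J = -84 - 29 = -113)
x(E) = E (x(E) = 0*E + E = 0 + E = E)
(N(150) + x(J)) + 242 = (1 - 113) + 242 = -112 + 242 = 130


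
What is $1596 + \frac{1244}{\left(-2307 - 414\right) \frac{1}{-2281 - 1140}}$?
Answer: $\frac{8598440}{2721} \approx 3160.0$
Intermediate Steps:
$1596 + \frac{1244}{\left(-2307 - 414\right) \frac{1}{-2281 - 1140}} = 1596 + \frac{1244}{\left(-2721\right) \frac{1}{-3421}} = 1596 + \frac{1244}{\left(-2721\right) \left(- \frac{1}{3421}\right)} = 1596 + \frac{1244}{\frac{2721}{3421}} = 1596 + 1244 \cdot \frac{3421}{2721} = 1596 + \frac{4255724}{2721} = \frac{8598440}{2721}$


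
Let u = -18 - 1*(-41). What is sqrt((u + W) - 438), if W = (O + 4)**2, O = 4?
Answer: 3*I*sqrt(39) ≈ 18.735*I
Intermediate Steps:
W = 64 (W = (4 + 4)**2 = 8**2 = 64)
u = 23 (u = -18 + 41 = 23)
sqrt((u + W) - 438) = sqrt((23 + 64) - 438) = sqrt(87 - 438) = sqrt(-351) = 3*I*sqrt(39)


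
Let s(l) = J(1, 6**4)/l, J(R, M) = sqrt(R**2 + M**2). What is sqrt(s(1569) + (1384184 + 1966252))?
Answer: sqrt(8247972677796 + 1569*sqrt(1679617))/1569 ≈ 1830.4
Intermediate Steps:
J(R, M) = sqrt(M**2 + R**2)
s(l) = sqrt(1679617)/l (s(l) = sqrt((6**4)**2 + 1**2)/l = sqrt(1296**2 + 1)/l = sqrt(1679616 + 1)/l = sqrt(1679617)/l)
sqrt(s(1569) + (1384184 + 1966252)) = sqrt(sqrt(1679617)/1569 + (1384184 + 1966252)) = sqrt(sqrt(1679617)*(1/1569) + 3350436) = sqrt(sqrt(1679617)/1569 + 3350436) = sqrt(3350436 + sqrt(1679617)/1569)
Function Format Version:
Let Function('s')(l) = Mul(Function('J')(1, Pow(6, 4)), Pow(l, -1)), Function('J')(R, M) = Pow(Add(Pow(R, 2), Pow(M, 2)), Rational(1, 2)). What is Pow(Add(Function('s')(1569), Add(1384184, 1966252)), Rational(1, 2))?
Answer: Mul(Rational(1, 1569), Pow(Add(8247972677796, Mul(1569, Pow(1679617, Rational(1, 2)))), Rational(1, 2))) ≈ 1830.4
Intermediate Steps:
Function('J')(R, M) = Pow(Add(Pow(M, 2), Pow(R, 2)), Rational(1, 2))
Function('s')(l) = Mul(Pow(1679617, Rational(1, 2)), Pow(l, -1)) (Function('s')(l) = Mul(Pow(Add(Pow(Pow(6, 4), 2), Pow(1, 2)), Rational(1, 2)), Pow(l, -1)) = Mul(Pow(Add(Pow(1296, 2), 1), Rational(1, 2)), Pow(l, -1)) = Mul(Pow(Add(1679616, 1), Rational(1, 2)), Pow(l, -1)) = Mul(Pow(1679617, Rational(1, 2)), Pow(l, -1)))
Pow(Add(Function('s')(1569), Add(1384184, 1966252)), Rational(1, 2)) = Pow(Add(Mul(Pow(1679617, Rational(1, 2)), Pow(1569, -1)), Add(1384184, 1966252)), Rational(1, 2)) = Pow(Add(Mul(Pow(1679617, Rational(1, 2)), Rational(1, 1569)), 3350436), Rational(1, 2)) = Pow(Add(Mul(Rational(1, 1569), Pow(1679617, Rational(1, 2))), 3350436), Rational(1, 2)) = Pow(Add(3350436, Mul(Rational(1, 1569), Pow(1679617, Rational(1, 2)))), Rational(1, 2))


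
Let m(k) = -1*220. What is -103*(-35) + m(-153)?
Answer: 3385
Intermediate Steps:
m(k) = -220
-103*(-35) + m(-153) = -103*(-35) - 220 = 3605 - 220 = 3385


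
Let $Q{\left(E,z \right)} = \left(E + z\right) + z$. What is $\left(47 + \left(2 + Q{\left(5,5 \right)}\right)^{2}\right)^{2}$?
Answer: $112896$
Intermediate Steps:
$Q{\left(E,z \right)} = E + 2 z$
$\left(47 + \left(2 + Q{\left(5,5 \right)}\right)^{2}\right)^{2} = \left(47 + \left(2 + \left(5 + 2 \cdot 5\right)\right)^{2}\right)^{2} = \left(47 + \left(2 + \left(5 + 10\right)\right)^{2}\right)^{2} = \left(47 + \left(2 + 15\right)^{2}\right)^{2} = \left(47 + 17^{2}\right)^{2} = \left(47 + 289\right)^{2} = 336^{2} = 112896$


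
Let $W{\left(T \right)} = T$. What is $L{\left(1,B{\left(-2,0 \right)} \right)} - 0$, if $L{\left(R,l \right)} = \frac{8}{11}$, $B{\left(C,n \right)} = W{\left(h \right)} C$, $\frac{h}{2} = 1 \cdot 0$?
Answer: $\frac{8}{11} \approx 0.72727$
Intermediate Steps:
$h = 0$ ($h = 2 \cdot 1 \cdot 0 = 2 \cdot 0 = 0$)
$B{\left(C,n \right)} = 0$ ($B{\left(C,n \right)} = 0 C = 0$)
$L{\left(R,l \right)} = \frac{8}{11}$ ($L{\left(R,l \right)} = 8 \cdot \frac{1}{11} = \frac{8}{11}$)
$L{\left(1,B{\left(-2,0 \right)} \right)} - 0 = \frac{8}{11} - 0 = \frac{8}{11} + 0 = \frac{8}{11}$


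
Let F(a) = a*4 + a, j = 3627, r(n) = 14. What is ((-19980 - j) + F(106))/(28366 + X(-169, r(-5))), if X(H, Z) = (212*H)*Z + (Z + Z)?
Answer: 23077/473198 ≈ 0.048768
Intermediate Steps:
X(H, Z) = 2*Z + 212*H*Z (X(H, Z) = 212*H*Z + 2*Z = 2*Z + 212*H*Z)
F(a) = 5*a (F(a) = 4*a + a = 5*a)
((-19980 - j) + F(106))/(28366 + X(-169, r(-5))) = ((-19980 - 1*3627) + 5*106)/(28366 + 2*14*(1 + 106*(-169))) = ((-19980 - 3627) + 530)/(28366 + 2*14*(1 - 17914)) = (-23607 + 530)/(28366 + 2*14*(-17913)) = -23077/(28366 - 501564) = -23077/(-473198) = -23077*(-1/473198) = 23077/473198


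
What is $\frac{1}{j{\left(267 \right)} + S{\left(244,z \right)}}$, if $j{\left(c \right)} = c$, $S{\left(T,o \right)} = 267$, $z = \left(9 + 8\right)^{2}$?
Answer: $\frac{1}{534} \approx 0.0018727$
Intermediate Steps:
$z = 289$ ($z = 17^{2} = 289$)
$\frac{1}{j{\left(267 \right)} + S{\left(244,z \right)}} = \frac{1}{267 + 267} = \frac{1}{534}$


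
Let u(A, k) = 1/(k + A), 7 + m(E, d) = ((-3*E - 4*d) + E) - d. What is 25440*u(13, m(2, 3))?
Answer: -25440/13 ≈ -1956.9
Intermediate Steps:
m(E, d) = -7 - 5*d - 2*E (m(E, d) = -7 + (((-3*E - 4*d) + E) - d) = -7 + (((-4*d - 3*E) + E) - d) = -7 + ((-4*d - 2*E) - d) = -7 + (-5*d - 2*E) = -7 - 5*d - 2*E)
u(A, k) = 1/(A + k)
25440*u(13, m(2, 3)) = 25440/(13 + (-7 - 5*3 - 2*2)) = 25440/(13 + (-7 - 15 - 4)) = 25440/(13 - 26) = 25440/(-13) = 25440*(-1/13) = -25440/13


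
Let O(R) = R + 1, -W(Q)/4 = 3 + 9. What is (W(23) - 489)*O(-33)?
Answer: 17184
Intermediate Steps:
W(Q) = -48 (W(Q) = -4*(3 + 9) = -4*12 = -48)
O(R) = 1 + R
(W(23) - 489)*O(-33) = (-48 - 489)*(1 - 33) = -537*(-32) = 17184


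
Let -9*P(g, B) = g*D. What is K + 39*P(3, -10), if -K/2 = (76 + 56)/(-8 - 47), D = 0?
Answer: 24/5 ≈ 4.8000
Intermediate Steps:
K = 24/5 (K = -2*(76 + 56)/(-8 - 47) = -264/(-55) = -264*(-1)/55 = -2*(-12/5) = 24/5 ≈ 4.8000)
P(g, B) = 0 (P(g, B) = -g*0/9 = -⅑*0 = 0)
K + 39*P(3, -10) = 24/5 + 39*0 = 24/5 + 0 = 24/5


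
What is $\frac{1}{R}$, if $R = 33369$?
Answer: $\frac{1}{33369} \approx 2.9968 \cdot 10^{-5}$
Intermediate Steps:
$\frac{1}{R} = \frac{1}{33369}$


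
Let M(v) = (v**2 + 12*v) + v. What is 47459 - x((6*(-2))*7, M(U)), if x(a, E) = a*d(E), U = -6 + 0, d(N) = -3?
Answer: 47207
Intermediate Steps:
U = -6
M(v) = v**2 + 13*v
x(a, E) = -3*a (x(a, E) = a*(-3) = -3*a)
47459 - x((6*(-2))*7, M(U)) = 47459 - (-3)*(6*(-2))*7 = 47459 - (-3)*(-12*7) = 47459 - (-3)*(-84) = 47459 - 1*252 = 47459 - 252 = 47207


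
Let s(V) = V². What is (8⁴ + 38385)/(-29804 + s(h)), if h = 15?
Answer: -42481/29579 ≈ -1.4362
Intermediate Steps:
(8⁴ + 38385)/(-29804 + s(h)) = (8⁴ + 38385)/(-29804 + 15²) = (4096 + 38385)/(-29804 + 225) = 42481/(-29579) = 42481*(-1/29579) = -42481/29579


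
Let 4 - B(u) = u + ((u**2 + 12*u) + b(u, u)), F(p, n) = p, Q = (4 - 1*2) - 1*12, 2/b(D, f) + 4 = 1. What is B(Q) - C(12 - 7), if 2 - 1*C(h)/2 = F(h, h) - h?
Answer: 92/3 ≈ 30.667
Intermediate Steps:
b(D, f) = -2/3 (b(D, f) = 2/(-4 + 1) = 2/(-3) = 2*(-1/3) = -2/3)
Q = -10 (Q = (4 - 2) - 12 = 2 - 12 = -10)
C(h) = 4 (C(h) = 4 - 2*(h - h) = 4 - 2*0 = 4 + 0 = 4)
B(u) = 14/3 - u**2 - 13*u (B(u) = 4 - (u + ((u**2 + 12*u) - 2/3)) = 4 - (u + (-2/3 + u**2 + 12*u)) = 4 - (-2/3 + u**2 + 13*u) = 4 + (2/3 - u**2 - 13*u) = 14/3 - u**2 - 13*u)
B(Q) - C(12 - 7) = (14/3 - 1*(-10)**2 - 13*(-10)) - 1*4 = (14/3 - 1*100 + 130) - 4 = (14/3 - 100 + 130) - 4 = 104/3 - 4 = 92/3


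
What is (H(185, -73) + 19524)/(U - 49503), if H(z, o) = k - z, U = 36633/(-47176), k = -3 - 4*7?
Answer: -303624736/778463387 ≈ -0.39003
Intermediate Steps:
k = -31 (k = -3 - 28 = -31)
U = -36633/47176 (U = 36633*(-1/47176) = -36633/47176 ≈ -0.77652)
H(z, o) = -31 - z
(H(185, -73) + 19524)/(U - 49503) = ((-31 - 1*185) + 19524)/(-36633/47176 - 49503) = ((-31 - 185) + 19524)/(-2335390161/47176) = (-216 + 19524)*(-47176/2335390161) = 19308*(-47176/2335390161) = -303624736/778463387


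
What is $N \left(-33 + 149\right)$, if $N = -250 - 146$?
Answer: $-45936$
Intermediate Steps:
$N = -396$ ($N = -250 - 146 = -396$)
$N \left(-33 + 149\right) = - 396 \left(-33 + 149\right) = \left(-396\right) 116 = -45936$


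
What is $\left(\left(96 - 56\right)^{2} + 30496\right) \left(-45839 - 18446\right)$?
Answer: $-2063291360$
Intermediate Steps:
$\left(\left(96 - 56\right)^{2} + 30496\right) \left(-45839 - 18446\right) = \left(40^{2} + 30496\right) \left(-64285\right) = \left(1600 + 30496\right) \left(-64285\right) = 32096 \left(-64285\right) = -2063291360$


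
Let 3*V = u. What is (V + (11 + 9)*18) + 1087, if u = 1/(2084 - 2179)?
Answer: 412394/285 ≈ 1447.0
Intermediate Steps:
u = -1/95 (u = 1/(-95) = -1/95 ≈ -0.010526)
V = -1/285 (V = (⅓)*(-1/95) = -1/285 ≈ -0.0035088)
(V + (11 + 9)*18) + 1087 = (-1/285 + (11 + 9)*18) + 1087 = (-1/285 + 20*18) + 1087 = (-1/285 + 360) + 1087 = 102599/285 + 1087 = 412394/285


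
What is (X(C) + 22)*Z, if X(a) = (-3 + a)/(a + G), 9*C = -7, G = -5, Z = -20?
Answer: -5890/13 ≈ -453.08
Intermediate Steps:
C = -7/9 (C = (1/9)*(-7) = -7/9 ≈ -0.77778)
X(a) = (-3 + a)/(-5 + a) (X(a) = (-3 + a)/(a - 5) = (-3 + a)/(-5 + a))
(X(C) + 22)*Z = ((-3 - 7/9)/(-5 - 7/9) + 22)*(-20) = (-34/9/(-52/9) + 22)*(-20) = (-9/52*(-34/9) + 22)*(-20) = (17/26 + 22)*(-20) = (589/26)*(-20) = -5890/13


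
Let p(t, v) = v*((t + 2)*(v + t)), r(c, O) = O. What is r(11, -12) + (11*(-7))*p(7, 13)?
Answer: -180192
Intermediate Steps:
p(t, v) = v*(2 + t)*(t + v) (p(t, v) = v*((2 + t)*(t + v)) = v*(2 + t)*(t + v))
r(11, -12) + (11*(-7))*p(7, 13) = -12 + (11*(-7))*(13*(7**2 + 2*7 + 2*13 + 7*13)) = -12 - 1001*(49 + 14 + 26 + 91) = -12 - 1001*180 = -12 - 77*2340 = -12 - 180180 = -180192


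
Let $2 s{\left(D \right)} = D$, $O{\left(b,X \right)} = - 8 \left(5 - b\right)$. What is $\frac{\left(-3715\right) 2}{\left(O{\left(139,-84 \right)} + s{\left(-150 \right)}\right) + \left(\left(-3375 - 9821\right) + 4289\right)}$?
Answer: $\frac{743}{791} \approx 0.93932$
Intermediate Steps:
$O{\left(b,X \right)} = -40 + 8 b$
$s{\left(D \right)} = \frac{D}{2}$
$\frac{\left(-3715\right) 2}{\left(O{\left(139,-84 \right)} + s{\left(-150 \right)}\right) + \left(\left(-3375 - 9821\right) + 4289\right)} = \frac{\left(-3715\right) 2}{\left(\left(-40 + 8 \cdot 139\right) + \frac{1}{2} \left(-150\right)\right) + \left(\left(-3375 - 9821\right) + 4289\right)} = - \frac{7430}{\left(\left(-40 + 1112\right) - 75\right) + \left(-13196 + 4289\right)} = - \frac{7430}{\left(1072 - 75\right) - 8907} = - \frac{7430}{997 - 8907} = - \frac{7430}{-7910} = \left(-7430\right) \left(- \frac{1}{7910}\right) = \frac{743}{791}$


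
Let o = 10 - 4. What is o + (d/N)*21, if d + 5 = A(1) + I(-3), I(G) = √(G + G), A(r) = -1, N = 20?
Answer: -3/10 + 21*I*√6/20 ≈ -0.3 + 2.572*I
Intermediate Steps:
I(G) = √2*√G (I(G) = √(2*G) = √2*√G)
d = -6 + I*√6 (d = -5 + (-1 + √2*√(-3)) = -5 + (-1 + √2*(I*√3)) = -5 + (-1 + I*√6) = -6 + I*√6 ≈ -6.0 + 2.4495*I)
o = 6
o + (d/N)*21 = 6 + ((-6 + I*√6)/20)*21 = 6 + ((-6 + I*√6)*(1/20))*21 = 6 + (-3/10 + I*√6/20)*21 = 6 + (-63/10 + 21*I*√6/20) = -3/10 + 21*I*√6/20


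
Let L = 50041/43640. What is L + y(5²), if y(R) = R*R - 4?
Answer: 27150481/43640 ≈ 622.15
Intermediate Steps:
y(R) = -4 + R² (y(R) = R² - 4 = -4 + R²)
L = 50041/43640 (L = 50041*(1/43640) = 50041/43640 ≈ 1.1467)
L + y(5²) = 50041/43640 + (-4 + (5²)²) = 50041/43640 + (-4 + 25²) = 50041/43640 + (-4 + 625) = 50041/43640 + 621 = 27150481/43640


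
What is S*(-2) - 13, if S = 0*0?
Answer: -13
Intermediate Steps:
S = 0
S*(-2) - 13 = 0*(-2) - 13 = 0 - 13 = -13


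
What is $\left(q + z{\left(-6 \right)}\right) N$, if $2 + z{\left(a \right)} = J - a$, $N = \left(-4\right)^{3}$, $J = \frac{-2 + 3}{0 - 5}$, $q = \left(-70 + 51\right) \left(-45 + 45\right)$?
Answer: $- \frac{1216}{5} \approx -243.2$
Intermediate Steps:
$q = 0$ ($q = \left(-19\right) 0 = 0$)
$J = - \frac{1}{5}$ ($J = 1 \frac{1}{-5} = 1 \left(- \frac{1}{5}\right) = - \frac{1}{5} \approx -0.2$)
$N = -64$
$z{\left(a \right)} = - \frac{11}{5} - a$ ($z{\left(a \right)} = -2 - \left(\frac{1}{5} + a\right) = - \frac{11}{5} - a$)
$\left(q + z{\left(-6 \right)}\right) N = \left(0 - - \frac{19}{5}\right) \left(-64\right) = \left(0 + \left(- \frac{11}{5} + 6\right)\right) \left(-64\right) = \left(0 + \frac{19}{5}\right) \left(-64\right) = \frac{19}{5} \left(-64\right) = - \frac{1216}{5}$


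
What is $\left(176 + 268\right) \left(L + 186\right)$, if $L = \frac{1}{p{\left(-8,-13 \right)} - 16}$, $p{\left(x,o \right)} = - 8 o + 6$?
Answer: $\frac{3881670}{47} \approx 82589.0$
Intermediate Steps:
$p{\left(x,o \right)} = 6 - 8 o$
$L = \frac{1}{94}$ ($L = \frac{1}{\left(6 - -104\right) - 16} = \frac{1}{\left(6 + 104\right) - 16} = \frac{1}{110 - 16} = \frac{1}{94} \approx 0.010638$)
$\left(176 + 268\right) \left(L + 186\right) = \left(176 + 268\right) \left(\frac{1}{94} + 186\right) = 444 \cdot \frac{17485}{94} = \frac{3881670}{47}$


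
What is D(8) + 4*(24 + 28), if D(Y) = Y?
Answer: 216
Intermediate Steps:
D(8) + 4*(24 + 28) = 8 + 4*(24 + 28) = 8 + 4*52 = 8 + 208 = 216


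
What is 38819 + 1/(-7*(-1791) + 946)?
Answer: 523396578/13483 ≈ 38819.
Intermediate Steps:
38819 + 1/(-7*(-1791) + 946) = 38819 + 1/(12537 + 946) = 38819 + 1/13483 = 523396578/13483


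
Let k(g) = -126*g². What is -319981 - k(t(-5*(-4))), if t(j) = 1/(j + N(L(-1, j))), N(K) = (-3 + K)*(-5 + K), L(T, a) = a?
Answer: -24198562999/75625 ≈ -3.1998e+5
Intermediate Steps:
N(K) = (-5 + K)*(-3 + K)
t(j) = 1/(15 + j² - 7*j) (t(j) = 1/(j + (15 + j² - 8*j)) = 1/(15 + j² - 7*j))
-319981 - k(t(-5*(-4))) = -319981 - (-126)*(1/(15 + (-5*(-4))² - (-35)*(-4)))² = -319981 - (-126)*(1/(15 + 20² - 7*20))² = -319981 - (-126)*(1/(15 + 400 - 140))² = -319981 - (-126)*(1/275)² = -319981 - (-126)/75625 = -319981 - 1*(-126/75625) = -319981 + 126/75625 = -24198562999/75625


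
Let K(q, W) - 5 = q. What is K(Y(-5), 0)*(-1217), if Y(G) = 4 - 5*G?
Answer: -41378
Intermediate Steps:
K(q, W) = 5 + q
K(Y(-5), 0)*(-1217) = (5 + (4 - 5*(-5)))*(-1217) = (5 + (4 + 25))*(-1217) = (5 + 29)*(-1217) = 34*(-1217) = -41378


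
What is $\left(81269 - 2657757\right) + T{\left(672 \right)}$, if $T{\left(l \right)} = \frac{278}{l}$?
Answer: $- \frac{865699829}{336} \approx -2.5765 \cdot 10^{6}$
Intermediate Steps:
$\left(81269 - 2657757\right) + T{\left(672 \right)} = \left(81269 - 2657757\right) + \frac{278}{672} = -2576488 + 278 \cdot \frac{1}{672} = -2576488 + \frac{139}{336} = - \frac{865699829}{336}$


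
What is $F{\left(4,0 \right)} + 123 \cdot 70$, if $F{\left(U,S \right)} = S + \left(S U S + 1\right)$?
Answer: $8611$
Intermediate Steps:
$F{\left(U,S \right)} = 1 + S + U S^{2}$ ($F{\left(U,S \right)} = S + \left(U S^{2} + 1\right) = S + \left(1 + U S^{2}\right) = 1 + S + U S^{2}$)
$F{\left(4,0 \right)} + 123 \cdot 70 = \left(1 + 0 + 4 \cdot 0^{2}\right) + 123 \cdot 70 = \left(1 + 0 + 4 \cdot 0\right) + 8610 = \left(1 + 0 + 0\right) + 8610 = 1 + 8610 = 8611$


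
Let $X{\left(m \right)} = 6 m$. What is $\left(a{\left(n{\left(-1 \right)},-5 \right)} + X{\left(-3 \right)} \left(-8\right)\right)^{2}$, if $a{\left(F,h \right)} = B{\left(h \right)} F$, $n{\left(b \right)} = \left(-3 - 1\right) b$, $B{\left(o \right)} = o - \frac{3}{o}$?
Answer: $\frac{399424}{25} \approx 15977.0$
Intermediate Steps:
$B{\left(o \right)} = o - \frac{3}{o}$
$n{\left(b \right)} = - 4 b$
$a{\left(F,h \right)} = F \left(h - \frac{3}{h}\right)$ ($a{\left(F,h \right)} = \left(h - \frac{3}{h}\right) F = F \left(h - \frac{3}{h}\right)$)
$\left(a{\left(n{\left(-1 \right)},-5 \right)} + X{\left(-3 \right)} \left(-8\right)\right)^{2} = \left(\frac{\left(-4\right) \left(-1\right) \left(-3 + \left(-5\right)^{2}\right)}{-5} + 6 \left(-3\right) \left(-8\right)\right)^{2} = \left(4 \left(- \frac{1}{5}\right) \left(-3 + 25\right) - -144\right)^{2} = \left(4 \left(- \frac{1}{5}\right) 22 + 144\right)^{2} = \left(- \frac{88}{5} + 144\right)^{2} = \left(\frac{632}{5}\right)^{2} = \frac{399424}{25}$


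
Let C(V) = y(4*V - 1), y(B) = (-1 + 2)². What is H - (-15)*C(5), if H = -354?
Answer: -339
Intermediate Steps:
y(B) = 1 (y(B) = 1² = 1)
C(V) = 1
H - (-15)*C(5) = -354 - (-15) = -354 - 1*(-15) = -354 + 15 = -339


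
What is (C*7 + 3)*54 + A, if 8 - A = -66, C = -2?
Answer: -520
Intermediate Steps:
A = 74 (A = 8 - 1*(-66) = 8 + 66 = 74)
(C*7 + 3)*54 + A = (-2*7 + 3)*54 + 74 = (-14 + 3)*54 + 74 = -11*54 + 74 = -594 + 74 = -520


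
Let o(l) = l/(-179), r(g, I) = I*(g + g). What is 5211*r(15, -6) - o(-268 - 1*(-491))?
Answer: -167898197/179 ≈ -9.3798e+5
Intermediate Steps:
r(g, I) = 2*I*g (r(g, I) = I*(2*g) = 2*I*g)
o(l) = -l/179 (o(l) = l*(-1/179) = -l/179)
5211*r(15, -6) - o(-268 - 1*(-491)) = 5211*(2*(-6)*15) - (-1)*(-268 - 1*(-491))/179 = 5211*(-180) - (-1)*(-268 + 491)/179 = -937980 - (-1)*223/179 = -937980 - 1*(-223/179) = -937980 + 223/179 = -167898197/179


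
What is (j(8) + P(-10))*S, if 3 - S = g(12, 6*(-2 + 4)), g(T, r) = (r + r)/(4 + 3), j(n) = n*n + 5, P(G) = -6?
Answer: -27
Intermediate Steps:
j(n) = 5 + n² (j(n) = n² + 5 = 5 + n²)
g(T, r) = 2*r/7 (g(T, r) = (2*r)/7 = (2*r)*(⅐) = 2*r/7)
S = -3/7 (S = 3 - 2*6*(-2 + 4)/7 = 3 - 2*6*2/7 = 3 - 2*12/7 = 3 - 1*24/7 = 3 - 24/7 = -3/7 ≈ -0.42857)
(j(8) + P(-10))*S = ((5 + 8²) - 6)*(-3/7) = ((5 + 64) - 6)*(-3/7) = (69 - 6)*(-3/7) = 63*(-3/7) = -27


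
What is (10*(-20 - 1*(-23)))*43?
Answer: 1290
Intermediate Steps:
(10*(-20 - 1*(-23)))*43 = (10*(-20 + 23))*43 = (10*3)*43 = 30*43 = 1290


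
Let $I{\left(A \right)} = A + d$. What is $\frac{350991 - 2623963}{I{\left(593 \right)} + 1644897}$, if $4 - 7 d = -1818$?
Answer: $- \frac{3977701}{2880063} \approx -1.3811$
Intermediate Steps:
$d = \frac{1822}{7}$ ($d = \frac{4}{7} - - \frac{1818}{7} = \frac{4}{7} + \frac{1818}{7} = \frac{1822}{7} \approx 260.29$)
$I{\left(A \right)} = \frac{1822}{7} + A$ ($I{\left(A \right)} = A + \frac{1822}{7} = \frac{1822}{7} + A$)
$\frac{350991 - 2623963}{I{\left(593 \right)} + 1644897} = \frac{350991 - 2623963}{\left(\frac{1822}{7} + 593\right) + 1644897} = - \frac{2272972}{\frac{5973}{7} + 1644897} = - \frac{2272972}{\frac{11520252}{7}} = \left(-2272972\right) \frac{7}{11520252} = - \frac{3977701}{2880063}$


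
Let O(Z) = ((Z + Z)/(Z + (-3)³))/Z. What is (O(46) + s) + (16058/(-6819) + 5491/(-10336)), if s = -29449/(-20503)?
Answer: -16327548601/12143493408 ≈ -1.3446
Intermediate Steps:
s = 4207/2929 (s = -29449*(-1/20503) = 4207/2929 ≈ 1.4363)
O(Z) = 2/(-27 + Z) (O(Z) = ((2*Z)/(Z - 27))/Z = ((2*Z)/(-27 + Z))/Z = (2*Z/(-27 + Z))/Z = 2/(-27 + Z))
(O(46) + s) + (16058/(-6819) + 5491/(-10336)) = (2/(-27 + 46) + 4207/2929) + (16058/(-6819) + 5491/(-10336)) = (2/19 + 4207/2929) + (16058*(-1/6819) + 5491*(-1/10336)) = (2*(1/19) + 4207/2929) + (-16058/6819 - 17/32) = (2/19 + 4207/2929) - 629779/218208 = 85791/55651 - 629779/218208 = -16327548601/12143493408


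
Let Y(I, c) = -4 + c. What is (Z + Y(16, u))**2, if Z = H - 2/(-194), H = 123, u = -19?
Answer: 94109401/9409 ≈ 10002.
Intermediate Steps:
Z = 11932/97 (Z = 123 - 2/(-194) = 123 - 2*(-1/194) = 123 + 1/97 = 11932/97 ≈ 123.01)
(Z + Y(16, u))**2 = (11932/97 + (-4 - 19))**2 = (11932/97 - 23)**2 = (9701/97)**2 = 94109401/9409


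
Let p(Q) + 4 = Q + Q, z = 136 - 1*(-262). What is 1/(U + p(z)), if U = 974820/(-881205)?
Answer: 58747/46462636 ≈ 0.0012644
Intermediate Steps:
z = 398 (z = 136 + 262 = 398)
p(Q) = -4 + 2*Q (p(Q) = -4 + (Q + Q) = -4 + 2*Q)
U = -64988/58747 (U = 974820*(-1/881205) = -64988/58747 ≈ -1.1062)
1/(U + p(z)) = 1/(-64988/58747 + (-4 + 2*398)) = 1/(-64988/58747 + (-4 + 796)) = 1/(-64988/58747 + 792) = 1/(46462636/58747) = 58747/46462636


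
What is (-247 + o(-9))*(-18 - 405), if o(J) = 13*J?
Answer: 153972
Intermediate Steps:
(-247 + o(-9))*(-18 - 405) = (-247 + 13*(-9))*(-18 - 405) = (-247 - 117)*(-423) = -364*(-423) = 153972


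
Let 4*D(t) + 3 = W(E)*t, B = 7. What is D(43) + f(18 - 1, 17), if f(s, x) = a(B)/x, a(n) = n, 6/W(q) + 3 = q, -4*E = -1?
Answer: -17797/748 ≈ -23.793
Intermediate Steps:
E = ¼ (E = -¼*(-1) = ¼ ≈ 0.25000)
W(q) = 6/(-3 + q)
f(s, x) = 7/x
D(t) = -¾ - 6*t/11 (D(t) = -¾ + ((6/(-3 + ¼))*t)/4 = -¾ + ((6/(-11/4))*t)/4 = -¾ + ((6*(-4/11))*t)/4 = -¾ + (-24*t/11)/4 = -¾ - 6*t/11)
D(43) + f(18 - 1, 17) = (-¾ - 6/11*43) + 7/17 = (-¾ - 258/11) + 7*(1/17) = -1065/44 + 7/17 = -17797/748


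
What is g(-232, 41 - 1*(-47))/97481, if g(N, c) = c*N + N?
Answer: -20648/97481 ≈ -0.21182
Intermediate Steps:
g(N, c) = N + N*c (g(N, c) = N*c + N = N + N*c)
g(-232, 41 - 1*(-47))/97481 = -232*(1 + (41 - 1*(-47)))/97481 = -232*(1 + (41 + 47))*(1/97481) = -232*(1 + 88)*(1/97481) = -232*89*(1/97481) = -20648*1/97481 = -20648/97481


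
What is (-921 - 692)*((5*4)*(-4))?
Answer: 129040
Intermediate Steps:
(-921 - 692)*((5*4)*(-4)) = -32260*(-4) = -1613*(-80) = 129040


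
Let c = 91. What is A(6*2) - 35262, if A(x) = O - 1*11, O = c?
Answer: -35182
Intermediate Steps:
O = 91
A(x) = 80 (A(x) = 91 - 1*11 = 91 - 11 = 80)
A(6*2) - 35262 = 80 - 35262 = -35182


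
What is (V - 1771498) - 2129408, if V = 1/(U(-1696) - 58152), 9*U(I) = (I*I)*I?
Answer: -19032227431563033/4878924904 ≈ -3.9009e+6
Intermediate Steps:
U(I) = I**3/9 (U(I) = ((I*I)*I)/9 = (I**2*I)/9 = I**3/9)
V = -9/4878924904 (V = 1/((1/9)*(-1696)**3 - 58152) = 1/((1/9)*(-4878401536) - 58152) = 1/(-4878401536/9 - 58152) = 1/(-4878924904/9) = -9/4878924904 ≈ -1.8447e-9)
(V - 1771498) - 2129408 = (-9/4878924904 - 1771498) - 2129408 = -8643005709586201/4878924904 - 2129408 = -19032227431563033/4878924904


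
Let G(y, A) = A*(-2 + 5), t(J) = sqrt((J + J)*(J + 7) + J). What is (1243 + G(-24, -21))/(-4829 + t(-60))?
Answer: -5698220/23312941 - 35400*sqrt(7)/23312941 ≈ -0.24844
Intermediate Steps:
t(J) = sqrt(J + 2*J*(7 + J)) (t(J) = sqrt((2*J)*(7 + J) + J) = sqrt(2*J*(7 + J) + J) = sqrt(J + 2*J*(7 + J)))
G(y, A) = 3*A (G(y, A) = A*3 = 3*A)
(1243 + G(-24, -21))/(-4829 + t(-60)) = (1243 + 3*(-21))/(-4829 + sqrt(-60*(15 + 2*(-60)))) = (1243 - 63)/(-4829 + sqrt(-60*(15 - 120))) = 1180/(-4829 + sqrt(-60*(-105))) = 1180/(-4829 + sqrt(6300)) = 1180/(-4829 + 30*sqrt(7))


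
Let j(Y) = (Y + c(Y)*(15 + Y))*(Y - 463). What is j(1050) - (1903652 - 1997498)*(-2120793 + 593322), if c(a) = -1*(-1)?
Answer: -143345801961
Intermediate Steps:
c(a) = 1
j(Y) = (-463 + Y)*(15 + 2*Y) (j(Y) = (Y + 1*(15 + Y))*(Y - 463) = (Y + (15 + Y))*(-463 + Y) = (15 + 2*Y)*(-463 + Y) = (-463 + Y)*(15 + 2*Y))
j(1050) - (1903652 - 1997498)*(-2120793 + 593322) = (-6945 - 911*1050 + 2*1050²) - (1903652 - 1997498)*(-2120793 + 593322) = (-6945 - 956550 + 2*1102500) - (-93846)*(-1527471) = (-6945 - 956550 + 2205000) - 1*143347043466 = 1241505 - 143347043466 = -143345801961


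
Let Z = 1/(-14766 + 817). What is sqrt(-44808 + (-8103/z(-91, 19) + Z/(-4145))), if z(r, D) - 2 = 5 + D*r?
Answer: I*sqrt(49347931399881667947718870)/33187879270 ≈ 211.67*I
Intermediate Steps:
z(r, D) = 7 + D*r (z(r, D) = 2 + (5 + D*r) = 7 + D*r)
Z = -1/13949 (Z = 1/(-13949) = -1/13949 ≈ -7.1690e-5)
sqrt(-44808 + (-8103/z(-91, 19) + Z/(-4145))) = sqrt(-44808 + (-8103/(7 + 19*(-91)) - 1/13949/(-4145))) = sqrt(-44808 + (-8103/(7 - 1729) - 1/13949*(-1/4145))) = sqrt(-44808 + (-8103/(-1722) + 1/57818605)) = sqrt(-44808 + (-8103*(-1/1722) + 1/57818605)) = sqrt(-44808 + (2701/574 + 1/57818605)) = sqrt(-44808 + 156168052679/33187879270) = sqrt(-1486926326277481/33187879270) = I*sqrt(49347931399881667947718870)/33187879270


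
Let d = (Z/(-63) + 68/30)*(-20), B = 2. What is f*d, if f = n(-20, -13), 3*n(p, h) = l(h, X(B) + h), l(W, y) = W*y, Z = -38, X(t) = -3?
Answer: -752128/189 ≈ -3979.5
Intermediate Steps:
d = -3616/63 (d = (-38/(-63) + 68/30)*(-20) = (-38*(-1/63) + 68*(1/30))*(-20) = (38/63 + 34/15)*(-20) = (904/315)*(-20) = -3616/63 ≈ -57.397)
n(p, h) = h*(-3 + h)/3 (n(p, h) = (h*(-3 + h))/3 = h*(-3 + h)/3)
f = 208/3 (f = (1/3)*(-13)*(-3 - 13) = (1/3)*(-13)*(-16) = 208/3 ≈ 69.333)
f*d = (208/3)*(-3616/63) = -752128/189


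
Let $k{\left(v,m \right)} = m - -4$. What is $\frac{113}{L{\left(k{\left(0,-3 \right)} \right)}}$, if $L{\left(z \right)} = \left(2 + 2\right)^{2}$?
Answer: $\frac{113}{16} \approx 7.0625$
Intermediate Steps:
$k{\left(v,m \right)} = 4 + m$ ($k{\left(v,m \right)} = m + 4 = 4 + m$)
$L{\left(z \right)} = 16$ ($L{\left(z \right)} = 4^{2} = 16$)
$\frac{113}{L{\left(k{\left(0,-3 \right)} \right)}} = \frac{113}{16}$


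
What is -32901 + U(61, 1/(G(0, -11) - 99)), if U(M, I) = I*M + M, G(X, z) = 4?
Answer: -3119861/95 ≈ -32841.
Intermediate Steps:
U(M, I) = M + I*M
-32901 + U(61, 1/(G(0, -11) - 99)) = -32901 + 61*(1 + 1/(4 - 99)) = -32901 + 61*(1 + 1/(-95)) = -32901 + 61*(1 - 1/95) = -32901 + 61*(94/95) = -32901 + 5734/95 = -3119861/95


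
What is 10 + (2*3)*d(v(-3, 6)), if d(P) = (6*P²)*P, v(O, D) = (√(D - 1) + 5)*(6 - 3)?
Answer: 194410 + 77760*√5 ≈ 3.6829e+5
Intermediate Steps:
v(O, D) = 15 + 3*√(-1 + D) (v(O, D) = (√(-1 + D) + 5)*3 = (5 + √(-1 + D))*3 = 15 + 3*√(-1 + D))
d(P) = 6*P³
10 + (2*3)*d(v(-3, 6)) = 10 + (2*3)*(6*(15 + 3*√(-1 + 6))³) = 10 + 6*(6*(15 + 3*√5)³) = 10 + 36*(15 + 3*√5)³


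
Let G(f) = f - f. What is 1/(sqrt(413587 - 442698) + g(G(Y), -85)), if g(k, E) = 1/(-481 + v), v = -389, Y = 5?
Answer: -870/22034115901 - 756900*I*sqrt(29111)/22034115901 ≈ -3.9484e-8 - 0.005861*I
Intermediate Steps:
G(f) = 0
g(k, E) = -1/870 (g(k, E) = 1/(-481 - 389) = 1/(-870) = -1/870)
1/(sqrt(413587 - 442698) + g(G(Y), -85)) = 1/(sqrt(413587 - 442698) - 1/870) = 1/(sqrt(-29111) - 1/870) = 1/(I*sqrt(29111) - 1/870) = 1/(-1/870 + I*sqrt(29111))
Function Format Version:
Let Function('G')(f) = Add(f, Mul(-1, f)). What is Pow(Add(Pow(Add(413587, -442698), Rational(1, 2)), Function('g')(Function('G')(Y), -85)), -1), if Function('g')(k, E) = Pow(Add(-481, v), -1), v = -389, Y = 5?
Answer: Add(Rational(-870, 22034115901), Mul(Rational(-756900, 22034115901), I, Pow(29111, Rational(1, 2)))) ≈ Add(-3.9484e-8, Mul(-0.0058610, I))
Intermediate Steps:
Function('G')(f) = 0
Function('g')(k, E) = Rational(-1, 870) (Function('g')(k, E) = Pow(Add(-481, -389), -1) = Pow(-870, -1) = Rational(-1, 870))
Pow(Add(Pow(Add(413587, -442698), Rational(1, 2)), Function('g')(Function('G')(Y), -85)), -1) = Pow(Add(Pow(Add(413587, -442698), Rational(1, 2)), Rational(-1, 870)), -1) = Pow(Add(Pow(-29111, Rational(1, 2)), Rational(-1, 870)), -1) = Pow(Add(Mul(I, Pow(29111, Rational(1, 2))), Rational(-1, 870)), -1) = Pow(Add(Rational(-1, 870), Mul(I, Pow(29111, Rational(1, 2)))), -1)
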